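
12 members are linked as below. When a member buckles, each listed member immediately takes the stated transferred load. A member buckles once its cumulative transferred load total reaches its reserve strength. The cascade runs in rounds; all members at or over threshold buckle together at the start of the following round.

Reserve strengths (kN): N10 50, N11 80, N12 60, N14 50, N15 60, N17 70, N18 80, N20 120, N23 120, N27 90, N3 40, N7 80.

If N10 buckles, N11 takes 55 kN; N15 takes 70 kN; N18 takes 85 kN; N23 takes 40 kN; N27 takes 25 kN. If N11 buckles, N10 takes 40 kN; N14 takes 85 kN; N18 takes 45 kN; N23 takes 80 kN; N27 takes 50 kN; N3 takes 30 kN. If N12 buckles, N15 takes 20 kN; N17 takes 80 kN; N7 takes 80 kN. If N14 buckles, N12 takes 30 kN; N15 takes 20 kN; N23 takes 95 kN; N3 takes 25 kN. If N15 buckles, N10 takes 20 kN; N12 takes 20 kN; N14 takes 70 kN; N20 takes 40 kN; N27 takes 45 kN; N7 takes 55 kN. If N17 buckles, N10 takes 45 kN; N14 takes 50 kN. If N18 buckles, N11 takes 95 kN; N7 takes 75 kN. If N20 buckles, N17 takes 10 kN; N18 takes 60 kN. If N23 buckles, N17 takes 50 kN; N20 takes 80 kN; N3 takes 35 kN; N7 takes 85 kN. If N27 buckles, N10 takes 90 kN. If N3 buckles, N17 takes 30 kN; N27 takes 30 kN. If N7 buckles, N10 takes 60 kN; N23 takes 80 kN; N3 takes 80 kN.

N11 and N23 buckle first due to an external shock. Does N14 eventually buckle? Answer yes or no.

Round 1 — N11, N23 buckle (initial).
  N10: +40 → 40 < 50
  N14: +85 → 85 ≥ 50
  N17: +50 → 50 < 70
  N18: +45 → 45 < 80
  N20: +80 → 80 < 120
  N27: +50 → 50 < 90
  N3: +30+35 → 65 ≥ 40
  N7: +85 → 85 ≥ 80
Round 2 — N14, N3, N7 buckle.
  N10: +60 → 100 ≥ 50
  N12: +30 → 30 < 60
  N15: +20 → 20 < 60
  N17: +30 → 80 ≥ 70
  N27: +30 → 80 < 90
Round 3 — N10, N17 buckle.
  N15: +70 → 90 ≥ 60
  N18: +85 → 130 ≥ 80
  N27: +25 → 105 ≥ 90
Round 4 — N15, N18, N27 buckle.
  N12: +20 → 50 < 60
  N20: +40 → 120 ≥ 120
Round 5 — N20 buckles.
No further bucklings.

yes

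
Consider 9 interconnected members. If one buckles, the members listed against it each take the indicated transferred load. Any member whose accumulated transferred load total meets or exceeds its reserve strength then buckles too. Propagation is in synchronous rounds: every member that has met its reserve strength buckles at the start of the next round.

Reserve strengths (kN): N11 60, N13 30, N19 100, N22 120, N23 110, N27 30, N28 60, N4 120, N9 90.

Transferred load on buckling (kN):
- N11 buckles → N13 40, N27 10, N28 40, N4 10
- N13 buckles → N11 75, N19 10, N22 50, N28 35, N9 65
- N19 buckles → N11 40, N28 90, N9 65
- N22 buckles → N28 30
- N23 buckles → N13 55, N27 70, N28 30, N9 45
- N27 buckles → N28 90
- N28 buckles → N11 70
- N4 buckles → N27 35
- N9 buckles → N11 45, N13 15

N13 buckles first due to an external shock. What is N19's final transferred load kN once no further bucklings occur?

Round 1 — N13 buckles (initial).
  N11: +75 → 75 ≥ 60
  N19: +10 → 10 < 100
  N22: +50 → 50 < 120
  N28: +35 → 35 < 60
  N9: +65 → 65 < 90
Round 2 — N11 buckles.
  N27: +10 → 10 < 30
  N28: +40 → 75 ≥ 60
  N4: +10 → 10 < 120
Round 3 — N28 buckles.
No further bucklings.

10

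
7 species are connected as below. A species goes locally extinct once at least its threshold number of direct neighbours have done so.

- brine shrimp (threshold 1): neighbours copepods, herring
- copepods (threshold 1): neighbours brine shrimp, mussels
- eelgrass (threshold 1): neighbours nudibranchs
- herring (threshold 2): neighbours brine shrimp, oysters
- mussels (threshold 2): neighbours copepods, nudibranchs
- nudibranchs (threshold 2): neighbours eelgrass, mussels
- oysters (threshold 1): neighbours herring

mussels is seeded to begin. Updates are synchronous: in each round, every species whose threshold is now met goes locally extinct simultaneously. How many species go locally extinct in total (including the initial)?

3

Round 1 — mussels goes locally extinct (initial).
Round 2 — checking thresholds:
  copepods: 1 of 2 neighbours ≥ 1, goes locally extinct.
  nudibranchs: 1 of 2 neighbours < 2, holds.
Round 3 — checking thresholds:
  brine shrimp: 1 of 2 neighbours ≥ 1, goes locally extinct.
  nudibranchs: 1 of 2 neighbours < 2, holds.
Round 4 — no new extinctions; cascade stops.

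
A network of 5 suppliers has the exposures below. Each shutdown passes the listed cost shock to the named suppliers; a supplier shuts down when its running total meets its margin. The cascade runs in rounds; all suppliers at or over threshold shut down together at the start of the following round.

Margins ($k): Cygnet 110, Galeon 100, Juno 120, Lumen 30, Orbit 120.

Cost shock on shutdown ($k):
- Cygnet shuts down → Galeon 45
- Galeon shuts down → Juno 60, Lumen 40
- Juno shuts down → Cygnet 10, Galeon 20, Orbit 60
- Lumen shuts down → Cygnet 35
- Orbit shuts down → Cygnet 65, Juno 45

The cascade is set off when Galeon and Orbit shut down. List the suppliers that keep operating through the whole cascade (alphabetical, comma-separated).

Cygnet, Juno

Round 1 — Galeon, Orbit shut down (initial).
  Cygnet: +65 → 65 < 110
  Juno: +60+45 → 105 < 120
  Lumen: +40 → 40 ≥ 30
Round 2 — Lumen shuts down.
  Cygnet: +35 → 100 < 110
No further shutdowns.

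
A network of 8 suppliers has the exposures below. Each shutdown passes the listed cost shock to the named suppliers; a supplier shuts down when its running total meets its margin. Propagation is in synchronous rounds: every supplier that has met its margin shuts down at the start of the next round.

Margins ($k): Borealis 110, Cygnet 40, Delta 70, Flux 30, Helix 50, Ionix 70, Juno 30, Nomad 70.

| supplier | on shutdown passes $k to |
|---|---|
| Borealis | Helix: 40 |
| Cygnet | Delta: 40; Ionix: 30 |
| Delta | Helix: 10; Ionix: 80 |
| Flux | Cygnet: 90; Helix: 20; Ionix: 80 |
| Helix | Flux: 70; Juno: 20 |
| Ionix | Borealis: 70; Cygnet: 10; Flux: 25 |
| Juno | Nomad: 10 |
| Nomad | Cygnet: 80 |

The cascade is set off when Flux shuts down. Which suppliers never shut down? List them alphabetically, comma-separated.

Round 1 — Flux shuts down (initial).
  Cygnet: +90 → 90 ≥ 40
  Helix: +20 → 20 < 50
  Ionix: +80 → 80 ≥ 70
Round 2 — Cygnet, Ionix shut down.
  Borealis: +70 → 70 < 110
  Delta: +40 → 40 < 70
No further shutdowns.

Borealis, Delta, Helix, Juno, Nomad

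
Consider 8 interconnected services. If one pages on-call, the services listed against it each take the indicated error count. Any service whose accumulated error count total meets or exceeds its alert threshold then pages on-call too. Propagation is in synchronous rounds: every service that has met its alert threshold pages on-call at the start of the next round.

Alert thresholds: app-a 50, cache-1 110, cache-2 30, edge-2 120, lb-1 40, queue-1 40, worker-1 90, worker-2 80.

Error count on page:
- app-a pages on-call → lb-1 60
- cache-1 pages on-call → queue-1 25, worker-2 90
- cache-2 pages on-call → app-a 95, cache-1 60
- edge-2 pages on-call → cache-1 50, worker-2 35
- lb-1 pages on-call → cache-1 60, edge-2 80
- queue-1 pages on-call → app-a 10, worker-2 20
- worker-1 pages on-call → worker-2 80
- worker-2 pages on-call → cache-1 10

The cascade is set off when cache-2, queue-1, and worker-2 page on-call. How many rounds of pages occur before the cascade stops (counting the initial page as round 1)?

4

Round 1 — cache-2, queue-1, worker-2 page on-call (initial).
  app-a: +95+10 → 105 ≥ 50
  cache-1: +60+10 → 70 < 110
Round 2 — app-a pages on-call.
  lb-1: +60 → 60 ≥ 40
Round 3 — lb-1 pages on-call.
  cache-1: +60 → 130 ≥ 110
  edge-2: +80 → 80 < 120
Round 4 — cache-1 pages on-call.
No further pages.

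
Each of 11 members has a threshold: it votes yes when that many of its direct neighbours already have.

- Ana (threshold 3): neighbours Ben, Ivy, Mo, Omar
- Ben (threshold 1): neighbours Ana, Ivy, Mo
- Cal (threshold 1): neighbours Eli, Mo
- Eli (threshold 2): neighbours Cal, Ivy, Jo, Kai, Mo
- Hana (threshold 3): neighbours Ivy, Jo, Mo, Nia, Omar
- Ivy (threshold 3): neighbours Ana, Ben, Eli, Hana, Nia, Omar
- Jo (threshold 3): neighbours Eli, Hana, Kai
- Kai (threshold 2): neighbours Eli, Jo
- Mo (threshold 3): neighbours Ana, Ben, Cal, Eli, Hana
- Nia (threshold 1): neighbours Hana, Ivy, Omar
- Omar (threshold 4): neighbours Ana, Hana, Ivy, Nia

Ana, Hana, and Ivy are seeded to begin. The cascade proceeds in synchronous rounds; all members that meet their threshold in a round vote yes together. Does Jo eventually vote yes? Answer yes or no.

no

Round 1 — Ana, Hana, Ivy vote yes (initial).
Round 2 — checking thresholds:
  Ben: 2 of 3 neighbours ≥ 1, votes yes.
  Eli: 1 of 5 neighbours < 2, below threshold.
  Jo: 1 of 3 neighbours < 3, below threshold.
  Mo: 2 of 5 neighbours < 3, below threshold.
  Nia: 2 of 3 neighbours ≥ 1, votes yes.
  Omar: 3 of 4 neighbours < 4, below threshold.
Round 3 — checking thresholds:
  Eli: 1 of 5 neighbours < 2, below threshold.
  Jo: 1 of 3 neighbours < 3, below threshold.
  Mo: 3 of 5 neighbours ≥ 3, votes yes.
  Omar: 4 of 4 neighbours ≥ 4, votes yes.
Round 4 — checking thresholds:
  Cal: 1 of 2 neighbours ≥ 1, votes yes.
  Eli: 2 of 5 neighbours ≥ 2, votes yes.
  Jo: 1 of 3 neighbours < 3, below threshold.
Round 5 — no new yes votes; cascade stops.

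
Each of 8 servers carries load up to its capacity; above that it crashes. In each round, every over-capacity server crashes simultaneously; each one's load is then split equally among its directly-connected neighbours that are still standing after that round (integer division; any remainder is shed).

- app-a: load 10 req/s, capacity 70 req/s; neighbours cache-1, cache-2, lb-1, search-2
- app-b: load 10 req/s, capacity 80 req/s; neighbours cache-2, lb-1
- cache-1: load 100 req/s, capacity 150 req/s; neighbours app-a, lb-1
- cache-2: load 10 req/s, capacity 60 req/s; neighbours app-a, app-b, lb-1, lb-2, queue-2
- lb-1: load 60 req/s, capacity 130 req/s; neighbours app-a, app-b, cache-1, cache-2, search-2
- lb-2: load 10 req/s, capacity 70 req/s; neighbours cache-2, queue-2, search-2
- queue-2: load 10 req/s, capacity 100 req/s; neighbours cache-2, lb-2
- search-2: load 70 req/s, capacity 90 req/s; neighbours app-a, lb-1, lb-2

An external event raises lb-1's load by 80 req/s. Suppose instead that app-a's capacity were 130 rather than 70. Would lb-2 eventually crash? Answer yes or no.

no

With app-a's capacity at 130:
Round 1 — lb-1 at 140 > 130. lb-1 crashes.
  lb-1 sheds 140 req/s to app-a, app-b, cache-1, cache-2, search-2: 28 each.
    app-a: 10+28 = 38 ≤ 130
    app-b: 10+28 = 38 ≤ 80
    cache-1: 100+28 = 128 ≤ 150
    cache-2: 10+28 = 38 ≤ 60
    search-2: 70+28 = 98 > 90
Round 2 — search-2 crashes.
  search-2 sheds 98 req/s to app-a, lb-2: 49 each.
    app-a: 38+49 = 87 ≤ 130
    lb-2: 10+49 = 59 ≤ 70
No further crashes.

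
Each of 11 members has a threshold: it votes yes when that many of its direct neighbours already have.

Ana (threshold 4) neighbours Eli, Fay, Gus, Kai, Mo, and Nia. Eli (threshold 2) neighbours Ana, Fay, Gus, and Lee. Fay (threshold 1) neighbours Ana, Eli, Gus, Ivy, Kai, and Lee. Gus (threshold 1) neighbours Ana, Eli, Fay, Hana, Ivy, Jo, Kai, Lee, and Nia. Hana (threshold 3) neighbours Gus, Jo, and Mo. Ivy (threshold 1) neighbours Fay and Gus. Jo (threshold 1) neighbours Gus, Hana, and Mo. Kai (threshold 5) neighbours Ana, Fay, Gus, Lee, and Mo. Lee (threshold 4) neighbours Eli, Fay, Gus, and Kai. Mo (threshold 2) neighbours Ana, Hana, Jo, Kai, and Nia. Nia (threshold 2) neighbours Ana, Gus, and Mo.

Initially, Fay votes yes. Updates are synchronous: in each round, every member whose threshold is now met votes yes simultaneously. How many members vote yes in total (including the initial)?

Round 1 — Fay votes yes (initial).
Round 2 — checking thresholds:
  Ana: 1 of 6 neighbours < 4, holds.
  Eli: 1 of 4 neighbours < 2, holds.
  Gus: 1 of 9 neighbours ≥ 1, votes yes.
  Ivy: 1 of 2 neighbours ≥ 1, votes yes.
  Kai: 1 of 5 neighbours < 5, holds.
  Lee: 1 of 4 neighbours < 4, holds.
Round 3 — checking thresholds:
  Ana: 2 of 6 neighbours < 4, holds.
  Eli: 2 of 4 neighbours ≥ 2, votes yes.
  Hana: 1 of 3 neighbours < 3, holds.
  Jo: 1 of 3 neighbours ≥ 1, votes yes.
  Kai: 2 of 5 neighbours < 5, holds.
  Lee: 2 of 4 neighbours < 4, holds.
  Nia: 1 of 3 neighbours < 2, holds.
Round 4 — no new yes votes; cascade stops.

5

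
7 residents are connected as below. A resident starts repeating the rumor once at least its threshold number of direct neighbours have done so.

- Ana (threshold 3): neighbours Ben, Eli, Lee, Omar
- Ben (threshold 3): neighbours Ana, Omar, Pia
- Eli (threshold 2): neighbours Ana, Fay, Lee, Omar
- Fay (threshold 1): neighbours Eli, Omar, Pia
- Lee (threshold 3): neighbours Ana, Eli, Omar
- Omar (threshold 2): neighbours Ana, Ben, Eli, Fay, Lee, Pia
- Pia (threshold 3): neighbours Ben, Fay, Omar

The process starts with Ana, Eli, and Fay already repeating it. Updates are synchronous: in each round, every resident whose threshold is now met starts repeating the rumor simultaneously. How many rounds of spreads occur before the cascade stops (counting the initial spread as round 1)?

3

Round 1 — Ana, Eli, Fay start repeating the rumor (initial).
Round 2 — checking thresholds:
  Ben: 1 of 3 neighbours < 3, not yet.
  Lee: 2 of 3 neighbours < 3, not yet.
  Omar: 3 of 6 neighbours ≥ 2, starts repeating the rumor.
  Pia: 1 of 3 neighbours < 3, not yet.
Round 3 — checking thresholds:
  Ben: 2 of 3 neighbours < 3, not yet.
  Lee: 3 of 3 neighbours ≥ 3, starts repeating the rumor.
  Pia: 2 of 3 neighbours < 3, not yet.
Round 4 — no new spreads; cascade stops.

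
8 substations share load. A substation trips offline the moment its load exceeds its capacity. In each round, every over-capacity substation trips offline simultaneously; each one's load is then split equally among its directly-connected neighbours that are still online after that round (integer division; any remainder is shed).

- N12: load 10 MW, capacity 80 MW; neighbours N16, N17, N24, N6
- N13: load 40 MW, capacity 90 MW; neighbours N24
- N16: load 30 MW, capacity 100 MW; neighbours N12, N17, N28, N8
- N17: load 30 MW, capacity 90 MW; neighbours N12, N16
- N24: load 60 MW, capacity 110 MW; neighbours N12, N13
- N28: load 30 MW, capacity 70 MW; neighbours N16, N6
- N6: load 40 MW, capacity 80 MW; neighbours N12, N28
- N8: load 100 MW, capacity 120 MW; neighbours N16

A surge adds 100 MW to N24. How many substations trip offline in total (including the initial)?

3

Round 1 — N24 at 160 > 110. N24 trips offline.
  N24 sheds 160 MW to N12, N13: 80 each.
    N12: 10+80 = 90 > 80
    N13: 40+80 = 120 > 90
Round 2 — N12, N13 trip offline.
  N12 sheds 90 MW to N16, N17, N6: 30 each.
    N16: 30+30 = 60 ≤ 100
    N17: 30+30 = 60 ≤ 90
    N6: 40+30 = 70 ≤ 80
  N13 sheds 120 MW: no online neighbours, lost.
No further trips.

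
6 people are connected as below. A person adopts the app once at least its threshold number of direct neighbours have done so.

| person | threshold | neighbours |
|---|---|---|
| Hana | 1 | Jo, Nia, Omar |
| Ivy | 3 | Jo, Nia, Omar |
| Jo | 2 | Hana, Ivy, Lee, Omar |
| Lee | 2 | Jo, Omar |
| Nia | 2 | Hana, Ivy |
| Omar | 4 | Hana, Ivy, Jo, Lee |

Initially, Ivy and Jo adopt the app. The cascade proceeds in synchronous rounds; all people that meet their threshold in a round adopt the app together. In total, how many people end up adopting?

Round 1 — Ivy, Jo adopt the app (initial).
Round 2 — checking thresholds:
  Hana: 1 of 3 neighbours ≥ 1, adopts the app.
  Lee: 1 of 2 neighbours < 2, holds.
  Nia: 1 of 2 neighbours < 2, holds.
  Omar: 2 of 4 neighbours < 4, holds.
Round 3 — checking thresholds:
  Lee: 1 of 2 neighbours < 2, holds.
  Nia: 2 of 2 neighbours ≥ 2, adopts the app.
  Omar: 3 of 4 neighbours < 4, holds.
Round 4 — no new adoptions; cascade stops.

4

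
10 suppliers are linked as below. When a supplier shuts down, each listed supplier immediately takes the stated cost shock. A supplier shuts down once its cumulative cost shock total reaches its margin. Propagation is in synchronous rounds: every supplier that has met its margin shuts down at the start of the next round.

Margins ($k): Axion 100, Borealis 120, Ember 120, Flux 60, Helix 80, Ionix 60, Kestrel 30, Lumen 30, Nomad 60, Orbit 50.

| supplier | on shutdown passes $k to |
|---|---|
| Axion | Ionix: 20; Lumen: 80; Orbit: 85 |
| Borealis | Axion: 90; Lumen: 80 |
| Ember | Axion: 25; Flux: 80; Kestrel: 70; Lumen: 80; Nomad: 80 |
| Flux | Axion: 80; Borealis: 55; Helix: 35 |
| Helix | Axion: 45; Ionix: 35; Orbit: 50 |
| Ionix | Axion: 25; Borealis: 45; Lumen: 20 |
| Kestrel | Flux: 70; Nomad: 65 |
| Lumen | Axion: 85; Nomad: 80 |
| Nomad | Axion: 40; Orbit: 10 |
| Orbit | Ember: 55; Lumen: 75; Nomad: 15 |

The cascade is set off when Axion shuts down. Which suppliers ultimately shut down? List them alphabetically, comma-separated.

Round 1 — Axion shuts down (initial).
  Ionix: +20 → 20 < 60
  Lumen: +80 → 80 ≥ 30
  Orbit: +85 → 85 ≥ 50
Round 2 — Lumen, Orbit shut down.
  Ember: +55 → 55 < 120
  Nomad: +80+15 → 95 ≥ 60
Round 3 — Nomad shuts down.
No further shutdowns.

Axion, Lumen, Nomad, Orbit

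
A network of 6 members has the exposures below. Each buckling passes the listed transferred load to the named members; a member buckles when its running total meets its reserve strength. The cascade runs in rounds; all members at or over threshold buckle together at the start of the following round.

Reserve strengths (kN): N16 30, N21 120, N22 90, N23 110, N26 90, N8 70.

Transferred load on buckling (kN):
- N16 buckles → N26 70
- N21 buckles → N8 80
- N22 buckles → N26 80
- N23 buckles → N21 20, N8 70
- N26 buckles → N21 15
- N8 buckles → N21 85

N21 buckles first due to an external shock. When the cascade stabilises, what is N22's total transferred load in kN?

0

Round 1 — N21 buckles (initial).
  N8: +80 → 80 ≥ 70
Round 2 — N8 buckles.
No further bucklings.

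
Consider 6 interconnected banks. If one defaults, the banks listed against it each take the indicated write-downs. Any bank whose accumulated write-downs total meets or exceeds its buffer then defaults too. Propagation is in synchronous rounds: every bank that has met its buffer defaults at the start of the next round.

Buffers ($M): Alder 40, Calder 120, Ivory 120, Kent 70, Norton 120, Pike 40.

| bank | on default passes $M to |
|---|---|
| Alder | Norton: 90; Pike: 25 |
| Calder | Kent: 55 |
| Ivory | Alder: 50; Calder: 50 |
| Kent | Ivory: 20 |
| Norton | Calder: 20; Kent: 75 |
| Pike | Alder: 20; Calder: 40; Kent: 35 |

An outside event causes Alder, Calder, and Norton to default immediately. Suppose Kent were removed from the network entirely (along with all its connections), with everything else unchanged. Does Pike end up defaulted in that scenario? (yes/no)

no

With Kent removed:
Round 1 — Alder, Calder, Norton default (initial).
  Pike: +25 → 25 < 40
No further defaults.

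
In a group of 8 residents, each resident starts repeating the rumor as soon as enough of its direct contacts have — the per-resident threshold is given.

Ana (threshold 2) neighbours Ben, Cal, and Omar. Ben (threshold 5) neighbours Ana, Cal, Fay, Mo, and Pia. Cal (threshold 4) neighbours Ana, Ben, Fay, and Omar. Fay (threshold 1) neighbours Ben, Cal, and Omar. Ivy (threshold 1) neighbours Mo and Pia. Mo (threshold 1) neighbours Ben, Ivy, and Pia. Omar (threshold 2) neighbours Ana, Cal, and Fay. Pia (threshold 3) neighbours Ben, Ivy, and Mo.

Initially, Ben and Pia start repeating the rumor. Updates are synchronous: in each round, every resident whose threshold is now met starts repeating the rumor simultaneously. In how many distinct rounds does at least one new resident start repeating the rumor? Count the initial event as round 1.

Round 1 — Ben, Pia start repeating the rumor (initial).
Round 2 — checking thresholds:
  Ana: 1 of 3 neighbours < 2, holds.
  Cal: 1 of 4 neighbours < 4, holds.
  Fay: 1 of 3 neighbours ≥ 1, starts repeating the rumor.
  Ivy: 1 of 2 neighbours ≥ 1, starts repeating the rumor.
  Mo: 2 of 3 neighbours ≥ 1, starts repeating the rumor.
Round 3 — no new spreads; cascade stops.

2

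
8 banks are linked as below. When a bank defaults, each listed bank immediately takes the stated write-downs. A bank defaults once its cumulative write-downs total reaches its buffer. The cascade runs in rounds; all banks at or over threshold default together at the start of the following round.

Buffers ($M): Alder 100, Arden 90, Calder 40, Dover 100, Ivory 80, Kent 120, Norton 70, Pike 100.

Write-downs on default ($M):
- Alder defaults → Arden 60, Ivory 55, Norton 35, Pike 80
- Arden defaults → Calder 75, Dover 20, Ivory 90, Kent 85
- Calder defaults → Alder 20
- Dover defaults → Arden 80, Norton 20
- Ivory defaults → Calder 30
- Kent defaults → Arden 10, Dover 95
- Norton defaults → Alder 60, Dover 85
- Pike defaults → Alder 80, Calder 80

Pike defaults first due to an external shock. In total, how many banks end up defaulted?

3

Round 1 — Pike defaults (initial).
  Alder: +80 → 80 < 100
  Calder: +80 → 80 ≥ 40
Round 2 — Calder defaults.
  Alder: +20 → 100 ≥ 100
Round 3 — Alder defaults.
  Arden: +60 → 60 < 90
  Ivory: +55 → 55 < 80
  Norton: +35 → 35 < 70
No further defaults.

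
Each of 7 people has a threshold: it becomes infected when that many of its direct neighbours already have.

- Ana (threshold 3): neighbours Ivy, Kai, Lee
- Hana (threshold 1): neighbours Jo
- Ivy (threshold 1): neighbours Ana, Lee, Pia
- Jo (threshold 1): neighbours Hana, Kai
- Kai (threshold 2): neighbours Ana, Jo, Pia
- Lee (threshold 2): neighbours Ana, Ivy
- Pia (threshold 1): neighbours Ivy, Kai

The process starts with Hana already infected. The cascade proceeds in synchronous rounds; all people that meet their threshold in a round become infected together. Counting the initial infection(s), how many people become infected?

Round 1 — Hana becomes infected (initial).
Round 2 — checking thresholds:
  Jo: 1 of 2 neighbours ≥ 1, becomes infected.
Round 3 — no new infections; cascade stops.

2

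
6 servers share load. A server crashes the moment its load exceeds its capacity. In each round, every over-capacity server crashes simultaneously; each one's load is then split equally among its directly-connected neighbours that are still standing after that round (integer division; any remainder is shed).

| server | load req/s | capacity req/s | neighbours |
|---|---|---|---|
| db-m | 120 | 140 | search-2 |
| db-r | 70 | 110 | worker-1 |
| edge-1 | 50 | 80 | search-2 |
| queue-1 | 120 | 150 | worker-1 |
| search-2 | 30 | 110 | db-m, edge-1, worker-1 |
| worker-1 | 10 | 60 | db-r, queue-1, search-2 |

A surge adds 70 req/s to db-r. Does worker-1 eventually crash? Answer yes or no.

yes

Round 1 — db-r at 140 > 110. db-r crashes.
  db-r sheds 140 req/s to worker-1: 140 each.
    worker-1: 10+140 = 150 > 60
Round 2 — worker-1 crashes.
  worker-1 sheds 150 req/s to queue-1, search-2: 75 each.
    queue-1: 120+75 = 195 > 150
    search-2: 30+75 = 105 ≤ 110
Round 3 — queue-1 crashes.
  queue-1 sheds 195 req/s: no online neighbours, lost.
No further crashes.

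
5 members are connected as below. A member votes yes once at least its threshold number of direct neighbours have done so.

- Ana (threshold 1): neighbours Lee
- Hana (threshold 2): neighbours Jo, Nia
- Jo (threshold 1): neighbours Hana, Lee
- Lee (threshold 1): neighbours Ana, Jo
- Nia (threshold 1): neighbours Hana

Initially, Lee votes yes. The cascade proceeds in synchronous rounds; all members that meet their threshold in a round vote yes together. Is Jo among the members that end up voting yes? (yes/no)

Round 1 — Lee votes yes (initial).
Round 2 — checking thresholds:
  Ana: 1 of 1 neighbours ≥ 1, votes yes.
  Jo: 1 of 2 neighbours ≥ 1, votes yes.
Round 3 — no new yes votes; cascade stops.

yes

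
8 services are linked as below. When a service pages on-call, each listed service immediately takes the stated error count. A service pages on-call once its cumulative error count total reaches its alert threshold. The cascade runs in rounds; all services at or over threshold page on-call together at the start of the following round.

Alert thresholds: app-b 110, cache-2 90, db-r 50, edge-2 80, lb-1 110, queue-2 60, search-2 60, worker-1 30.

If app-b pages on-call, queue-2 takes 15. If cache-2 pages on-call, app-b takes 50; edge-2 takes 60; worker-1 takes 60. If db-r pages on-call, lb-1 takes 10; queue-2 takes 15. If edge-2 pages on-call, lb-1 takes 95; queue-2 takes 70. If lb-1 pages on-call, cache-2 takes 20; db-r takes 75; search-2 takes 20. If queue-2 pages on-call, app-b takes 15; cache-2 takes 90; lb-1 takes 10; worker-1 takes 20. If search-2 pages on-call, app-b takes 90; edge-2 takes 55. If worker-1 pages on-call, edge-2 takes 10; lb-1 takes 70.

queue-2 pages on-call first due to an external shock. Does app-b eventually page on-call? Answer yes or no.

no

Round 1 — queue-2 pages on-call (initial).
  app-b: +15 → 15 < 110
  cache-2: +90 → 90 ≥ 90
  lb-1: +10 → 10 < 110
  worker-1: +20 → 20 < 30
Round 2 — cache-2 pages on-call.
  app-b: +50 → 65 < 110
  edge-2: +60 → 60 < 80
  worker-1: +60 → 80 ≥ 30
Round 3 — worker-1 pages on-call.
  edge-2: +10 → 70 < 80
  lb-1: +70 → 80 < 110
No further pages.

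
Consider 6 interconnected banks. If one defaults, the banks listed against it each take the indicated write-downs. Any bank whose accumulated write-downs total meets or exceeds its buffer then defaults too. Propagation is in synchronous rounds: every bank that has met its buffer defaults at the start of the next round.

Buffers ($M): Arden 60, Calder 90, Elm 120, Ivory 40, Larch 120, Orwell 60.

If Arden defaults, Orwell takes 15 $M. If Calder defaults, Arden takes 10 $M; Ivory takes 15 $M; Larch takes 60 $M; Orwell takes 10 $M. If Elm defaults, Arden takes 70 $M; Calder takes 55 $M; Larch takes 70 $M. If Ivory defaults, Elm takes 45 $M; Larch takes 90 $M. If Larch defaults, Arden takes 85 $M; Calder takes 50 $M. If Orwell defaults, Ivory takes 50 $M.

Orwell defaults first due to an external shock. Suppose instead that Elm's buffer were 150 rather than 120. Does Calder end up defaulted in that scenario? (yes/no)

no

With Elm's buffer at 150:
Round 1 — Orwell defaults (initial).
  Ivory: +50 → 50 ≥ 40
Round 2 — Ivory defaults.
  Elm: +45 → 45 < 150
  Larch: +90 → 90 < 120
No further defaults.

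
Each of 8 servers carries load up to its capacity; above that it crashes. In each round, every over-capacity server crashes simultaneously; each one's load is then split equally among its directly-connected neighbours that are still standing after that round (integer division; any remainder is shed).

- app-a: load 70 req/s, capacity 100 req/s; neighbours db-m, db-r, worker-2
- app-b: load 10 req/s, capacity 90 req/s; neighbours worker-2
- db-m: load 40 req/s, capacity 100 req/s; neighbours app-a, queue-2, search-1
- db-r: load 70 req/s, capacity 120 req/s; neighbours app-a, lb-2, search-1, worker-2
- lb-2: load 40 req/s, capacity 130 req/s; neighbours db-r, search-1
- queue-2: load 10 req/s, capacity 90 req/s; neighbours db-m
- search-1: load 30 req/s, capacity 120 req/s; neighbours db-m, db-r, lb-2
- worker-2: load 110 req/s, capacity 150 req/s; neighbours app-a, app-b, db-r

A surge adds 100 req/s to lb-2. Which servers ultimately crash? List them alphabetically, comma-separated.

Round 1 — lb-2 at 140 > 130. lb-2 crashes.
  lb-2 sheds 140 req/s to db-r, search-1: 70 each.
    db-r: 70+70 = 140 > 120
    search-1: 30+70 = 100 ≤ 120
Round 2 — db-r crashes.
  db-r sheds 140 req/s to app-a, search-1, worker-2: 46 each (2 lost).
    app-a: 70+46 = 116 > 100
    search-1: 100+46 = 146 > 120
    worker-2: 110+46 = 156 > 150
Round 3 — app-a, search-1, worker-2 crash.
  app-a sheds 116 req/s to db-m: 116 each.
    db-m: 40+116 = 156 > 100
  search-1 sheds 146 req/s to db-m: 146 each.
    db-m: 156+146 = 302 > 100
  worker-2 sheds 156 req/s to app-b: 156 each.
    app-b: 10+156 = 166 > 90
Round 4 — app-b, db-m crash.
  app-b sheds 166 req/s: no online neighbours, lost.
  db-m sheds 302 req/s to queue-2: 302 each.
    queue-2: 10+302 = 312 > 90
Round 5 — queue-2 crashes.
  queue-2 sheds 312 req/s: no online neighbours, lost.
No further crashes.

app-a, app-b, db-m, db-r, lb-2, queue-2, search-1, worker-2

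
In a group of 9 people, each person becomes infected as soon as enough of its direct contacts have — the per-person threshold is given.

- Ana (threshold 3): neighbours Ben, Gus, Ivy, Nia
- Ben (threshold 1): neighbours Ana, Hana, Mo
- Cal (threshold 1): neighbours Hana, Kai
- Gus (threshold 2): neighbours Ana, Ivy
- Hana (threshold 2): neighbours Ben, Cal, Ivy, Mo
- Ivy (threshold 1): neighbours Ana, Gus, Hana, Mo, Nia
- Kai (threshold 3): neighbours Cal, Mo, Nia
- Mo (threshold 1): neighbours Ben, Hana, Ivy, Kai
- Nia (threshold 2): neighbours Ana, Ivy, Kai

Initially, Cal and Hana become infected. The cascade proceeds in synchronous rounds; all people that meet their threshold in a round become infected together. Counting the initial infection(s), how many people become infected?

Round 1 — Cal, Hana become infected (initial).
Round 2 — checking thresholds:
  Ben: 1 of 3 neighbours ≥ 1, becomes infected.
  Ivy: 1 of 5 neighbours ≥ 1, becomes infected.
  Kai: 1 of 3 neighbours < 3, not yet.
  Mo: 1 of 4 neighbours ≥ 1, becomes infected.
Round 3 — no new infections; cascade stops.

5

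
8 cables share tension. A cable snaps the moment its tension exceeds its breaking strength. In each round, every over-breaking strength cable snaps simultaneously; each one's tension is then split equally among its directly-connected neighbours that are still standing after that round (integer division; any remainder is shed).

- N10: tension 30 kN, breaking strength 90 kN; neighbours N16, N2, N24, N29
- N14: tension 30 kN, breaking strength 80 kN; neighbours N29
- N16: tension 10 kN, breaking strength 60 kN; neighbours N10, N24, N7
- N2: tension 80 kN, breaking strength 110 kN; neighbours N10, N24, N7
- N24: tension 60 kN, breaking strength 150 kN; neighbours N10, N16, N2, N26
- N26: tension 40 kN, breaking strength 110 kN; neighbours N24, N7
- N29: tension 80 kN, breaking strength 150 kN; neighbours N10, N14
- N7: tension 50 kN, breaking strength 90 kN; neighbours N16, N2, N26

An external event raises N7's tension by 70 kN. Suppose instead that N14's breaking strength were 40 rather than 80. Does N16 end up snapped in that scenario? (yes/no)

With N14's breaking strength at 40:
Round 1 — N7 at 120 > 90. N7 snaps.
  N7 sheds 120 kN to N16, N2, N26: 40 each.
    N16: 10+40 = 50 ≤ 60
    N2: 80+40 = 120 > 110
    N26: 40+40 = 80 ≤ 110
Round 2 — N2 snaps.
  N2 sheds 120 kN to N10, N24: 60 each.
    N10: 30+60 = 90 ≤ 90
    N24: 60+60 = 120 ≤ 150
No further breaks.

no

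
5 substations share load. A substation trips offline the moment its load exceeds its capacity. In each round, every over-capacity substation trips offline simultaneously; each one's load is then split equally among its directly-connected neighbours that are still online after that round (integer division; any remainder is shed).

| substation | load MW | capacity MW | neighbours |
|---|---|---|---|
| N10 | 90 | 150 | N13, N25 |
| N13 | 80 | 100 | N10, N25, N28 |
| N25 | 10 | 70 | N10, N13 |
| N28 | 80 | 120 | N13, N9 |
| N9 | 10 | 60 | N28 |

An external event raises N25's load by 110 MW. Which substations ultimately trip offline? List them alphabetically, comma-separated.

Round 1 — N25 at 120 > 70. N25 trips offline.
  N25 sheds 120 MW to N10, N13: 60 each.
    N10: 90+60 = 150 ≤ 150
    N13: 80+60 = 140 > 100
Round 2 — N13 trips offline.
  N13 sheds 140 MW to N10, N28: 70 each.
    N10: 150+70 = 220 > 150
    N28: 80+70 = 150 > 120
Round 3 — N10, N28 trip offline.
  N10 sheds 220 MW: no online neighbours, lost.
  N28 sheds 150 MW to N9: 150 each.
    N9: 10+150 = 160 > 60
Round 4 — N9 trips offline.
  N9 sheds 160 MW: no online neighbours, lost.
No further trips.

N10, N13, N25, N28, N9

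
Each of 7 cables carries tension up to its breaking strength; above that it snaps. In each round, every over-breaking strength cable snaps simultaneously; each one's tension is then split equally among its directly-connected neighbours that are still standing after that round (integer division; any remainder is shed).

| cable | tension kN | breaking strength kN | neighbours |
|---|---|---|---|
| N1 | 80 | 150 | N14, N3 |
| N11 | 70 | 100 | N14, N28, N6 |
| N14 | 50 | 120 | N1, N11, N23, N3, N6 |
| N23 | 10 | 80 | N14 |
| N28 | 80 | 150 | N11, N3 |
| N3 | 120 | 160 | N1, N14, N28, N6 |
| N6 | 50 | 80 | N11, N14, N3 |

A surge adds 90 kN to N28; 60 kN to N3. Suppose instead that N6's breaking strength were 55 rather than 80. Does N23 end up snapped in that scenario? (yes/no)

With N6's breaking strength at 55:
Round 1 — N28 at 170 > 150; N3 at 180 > 160. N28, N3 snap.
  N28 sheds 170 kN to N11: 170 each.
    N11: 70+170 = 240 > 100
  N3 sheds 180 kN to N1, N14, N6: 60 each.
    N1: 80+60 = 140 ≤ 150
    N14: 50+60 = 110 ≤ 120
    N6: 50+60 = 110 > 55
Round 2 — N11, N6 snap.
  N11 sheds 240 kN to N14: 240 each.
    N14: 110+240 = 350 > 120
  N6 sheds 110 kN to N14: 110 each.
    N14: 350+110 = 460 > 120
Round 3 — N14 snaps.
  N14 sheds 460 kN to N1, N23: 230 each.
    N1: 140+230 = 370 > 150
    N23: 10+230 = 240 > 80
Round 4 — N1, N23 snap.
  N1 sheds 370 kN: no online neighbours, lost.
  N23 sheds 240 kN: no online neighbours, lost.
No further breaks.

yes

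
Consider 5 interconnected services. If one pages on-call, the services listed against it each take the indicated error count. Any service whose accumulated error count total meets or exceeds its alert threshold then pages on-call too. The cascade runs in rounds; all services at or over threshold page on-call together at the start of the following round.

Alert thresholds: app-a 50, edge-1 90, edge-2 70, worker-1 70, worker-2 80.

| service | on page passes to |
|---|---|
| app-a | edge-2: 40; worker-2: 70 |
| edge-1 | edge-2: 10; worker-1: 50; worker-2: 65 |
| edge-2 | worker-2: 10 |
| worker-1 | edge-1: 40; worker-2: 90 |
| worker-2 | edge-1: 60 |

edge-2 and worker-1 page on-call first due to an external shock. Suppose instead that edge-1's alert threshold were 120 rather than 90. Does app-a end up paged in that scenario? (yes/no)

With edge-1's alert threshold at 120:
Round 1 — edge-2, worker-1 page on-call (initial).
  edge-1: +40 → 40 < 120
  worker-2: +10+90 → 100 ≥ 80
Round 2 — worker-2 pages on-call.
  edge-1: +60 → 100 < 120
No further pages.

no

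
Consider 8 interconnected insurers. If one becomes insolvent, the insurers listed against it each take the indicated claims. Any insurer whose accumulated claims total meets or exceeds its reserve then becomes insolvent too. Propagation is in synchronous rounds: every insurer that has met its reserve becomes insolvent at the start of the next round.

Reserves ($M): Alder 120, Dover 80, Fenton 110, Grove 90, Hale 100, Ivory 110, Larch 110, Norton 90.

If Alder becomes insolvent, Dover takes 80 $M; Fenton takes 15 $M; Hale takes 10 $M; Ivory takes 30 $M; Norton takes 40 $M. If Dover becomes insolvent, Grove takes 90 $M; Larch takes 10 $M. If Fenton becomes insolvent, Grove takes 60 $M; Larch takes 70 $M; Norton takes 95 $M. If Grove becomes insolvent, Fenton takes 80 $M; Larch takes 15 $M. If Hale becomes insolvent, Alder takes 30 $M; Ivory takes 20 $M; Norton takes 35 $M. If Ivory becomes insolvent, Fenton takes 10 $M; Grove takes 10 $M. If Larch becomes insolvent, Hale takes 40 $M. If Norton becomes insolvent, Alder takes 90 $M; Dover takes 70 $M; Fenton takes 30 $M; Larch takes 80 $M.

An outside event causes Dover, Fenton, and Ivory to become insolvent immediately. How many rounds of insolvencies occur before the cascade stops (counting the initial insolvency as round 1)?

Round 1 — Dover, Fenton, Ivory become insolvent (initial).
  Grove: +90+60+10 → 160 ≥ 90
  Larch: +10+70 → 80 < 110
  Norton: +95 → 95 ≥ 90
Round 2 — Grove, Norton become insolvent.
  Alder: +90 → 90 < 120
  Larch: +15+80 → 175 ≥ 110
Round 3 — Larch becomes insolvent.
  Hale: +40 → 40 < 100
No further insolvencies.

3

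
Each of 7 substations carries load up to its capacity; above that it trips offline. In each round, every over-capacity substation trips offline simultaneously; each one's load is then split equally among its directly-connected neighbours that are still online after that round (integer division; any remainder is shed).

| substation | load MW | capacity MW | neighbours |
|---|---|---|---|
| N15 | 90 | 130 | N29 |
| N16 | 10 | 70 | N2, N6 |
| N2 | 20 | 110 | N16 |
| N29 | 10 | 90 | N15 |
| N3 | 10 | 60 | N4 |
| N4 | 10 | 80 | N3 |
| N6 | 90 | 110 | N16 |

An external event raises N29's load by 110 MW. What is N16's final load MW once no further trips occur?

Round 1 — N29 at 120 > 90. N29 trips offline.
  N29 sheds 120 MW to N15: 120 each.
    N15: 90+120 = 210 > 130
Round 2 — N15 trips offline.
  N15 sheds 210 MW: no online neighbours, lost.
No further trips.

10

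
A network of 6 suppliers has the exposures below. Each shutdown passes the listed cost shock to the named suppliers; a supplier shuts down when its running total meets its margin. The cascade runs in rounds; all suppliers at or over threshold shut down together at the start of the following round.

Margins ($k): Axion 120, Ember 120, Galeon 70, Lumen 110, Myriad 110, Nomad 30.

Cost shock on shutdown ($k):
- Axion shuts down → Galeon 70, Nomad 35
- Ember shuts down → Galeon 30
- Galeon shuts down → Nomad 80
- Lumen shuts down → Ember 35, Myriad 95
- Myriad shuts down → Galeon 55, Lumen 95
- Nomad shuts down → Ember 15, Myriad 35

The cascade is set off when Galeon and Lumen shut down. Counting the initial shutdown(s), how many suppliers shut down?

Round 1 — Galeon, Lumen shut down (initial).
  Ember: +35 → 35 < 120
  Myriad: +95 → 95 < 110
  Nomad: +80 → 80 ≥ 30
Round 2 — Nomad shuts down.
  Ember: +15 → 50 < 120
  Myriad: +35 → 130 ≥ 110
Round 3 — Myriad shuts down.
No further shutdowns.

4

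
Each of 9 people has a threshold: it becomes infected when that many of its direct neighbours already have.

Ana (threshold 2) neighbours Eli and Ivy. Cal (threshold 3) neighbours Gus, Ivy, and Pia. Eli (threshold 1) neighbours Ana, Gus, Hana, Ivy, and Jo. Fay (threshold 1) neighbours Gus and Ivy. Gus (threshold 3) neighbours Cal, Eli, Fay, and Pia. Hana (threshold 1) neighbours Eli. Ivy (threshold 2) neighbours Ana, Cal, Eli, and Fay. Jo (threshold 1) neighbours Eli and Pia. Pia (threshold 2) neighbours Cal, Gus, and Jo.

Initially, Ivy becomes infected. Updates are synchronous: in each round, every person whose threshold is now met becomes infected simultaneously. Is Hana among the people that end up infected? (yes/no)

yes

Round 1 — Ivy becomes infected (initial).
Round 2 — checking thresholds:
  Ana: 1 of 2 neighbours < 2, below threshold.
  Cal: 1 of 3 neighbours < 3, below threshold.
  Eli: 1 of 5 neighbours ≥ 1, becomes infected.
  Fay: 1 of 2 neighbours ≥ 1, becomes infected.
Round 3 — checking thresholds:
  Ana: 2 of 2 neighbours ≥ 2, becomes infected.
  Cal: 1 of 3 neighbours < 3, below threshold.
  Gus: 2 of 4 neighbours < 3, below threshold.
  Hana: 1 of 1 neighbours ≥ 1, becomes infected.
  Jo: 1 of 2 neighbours ≥ 1, becomes infected.
Round 4 — no new infections; cascade stops.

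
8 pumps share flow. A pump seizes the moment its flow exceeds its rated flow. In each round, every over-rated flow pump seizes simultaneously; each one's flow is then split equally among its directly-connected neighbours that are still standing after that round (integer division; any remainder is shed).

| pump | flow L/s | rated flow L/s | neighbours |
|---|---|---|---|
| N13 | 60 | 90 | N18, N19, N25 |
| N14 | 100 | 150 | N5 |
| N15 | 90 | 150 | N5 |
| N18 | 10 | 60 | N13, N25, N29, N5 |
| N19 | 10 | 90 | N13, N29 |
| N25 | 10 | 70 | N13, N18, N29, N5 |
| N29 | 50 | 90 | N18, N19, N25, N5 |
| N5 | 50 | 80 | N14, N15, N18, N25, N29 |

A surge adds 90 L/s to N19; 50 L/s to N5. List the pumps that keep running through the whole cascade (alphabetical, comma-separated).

Round 1 — N19 at 100 > 90; N5 at 100 > 80. N19, N5 seize.
  N19 sheds 100 L/s to N13, N29: 50 each.
    N13: 60+50 = 110 > 90
    N29: 50+50 = 100 > 90
  N5 sheds 100 L/s to N14, N15, N18, N25, N29: 20 each.
    N14: 100+20 = 120 ≤ 150
    N15: 90+20 = 110 ≤ 150
    N18: 10+20 = 30 ≤ 60
    N25: 10+20 = 30 ≤ 70
    N29: 100+20 = 120 > 90
Round 2 — N13, N29 seize.
  N13 sheds 110 L/s to N18, N25: 55 each.
    N18: 30+55 = 85 > 60
    N25: 30+55 = 85 > 70
  N29 sheds 120 L/s to N18, N25: 60 each.
    N18: 85+60 = 145 > 60
    N25: 85+60 = 145 > 70
Round 3 — N18, N25 seize.
  N18 sheds 145 L/s: no online neighbours, lost.
  N25 sheds 145 L/s: no online neighbours, lost.
No further seizures.

N14, N15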